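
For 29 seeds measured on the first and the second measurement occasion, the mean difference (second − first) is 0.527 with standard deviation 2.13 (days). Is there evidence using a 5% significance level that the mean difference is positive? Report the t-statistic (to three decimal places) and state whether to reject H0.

H0: μ_d = 0; H1: μ_d > 0 (paired t-test on the differences, right-tailed).
t = d̄/(s_d/√n) = 0.527/(2.13/√29) = 1.332
df = n − 1 = 28
p-value = P(T ≥ 1.332) ≈ 0.097
Since p ≈ 0.097 > α = 0.05, fail to reject H0; the evidence is not statistically significant.

t = 1.332; fail to reject H0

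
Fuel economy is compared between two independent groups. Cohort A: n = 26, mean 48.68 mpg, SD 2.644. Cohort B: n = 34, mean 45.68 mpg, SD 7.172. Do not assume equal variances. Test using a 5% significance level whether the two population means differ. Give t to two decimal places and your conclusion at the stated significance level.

Let group 1 = cohort A, group 2 = cohort B. H0: μ_1 = μ_2; H1: μ_1 ≠ μ_2 (Welch's two-sample t-test, two-sided).
t = (x̄_1 − x̄_2)/√(s_1²/n_1 + s_2²/n_2) = (48.68 − 45.68)/√(2.644²/26 + 7.172²/34) = 2.25
Welch–Satterthwaite df ≈ 43.94
Two-sided p-value ≈ 0.0297
Since p ≈ 0.0297 < α = 0.05, reject H0; the evidence is statistically significant.

t = 2.25; reject H0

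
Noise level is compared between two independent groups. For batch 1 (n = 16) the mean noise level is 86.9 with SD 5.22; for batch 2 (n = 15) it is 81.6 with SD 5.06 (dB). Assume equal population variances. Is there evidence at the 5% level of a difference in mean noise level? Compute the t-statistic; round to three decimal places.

Let group 1 = batch 1, group 2 = batch 2. H0: μ_1 = μ_2; H1: μ_1 ≠ μ_2 (two-sample pooled-variance t-test, two-sided).
s_p² = [(16−1)·5.22² + (15−1)·5.06²]/(16+15−2) = 26.4544
t = (86.9 − 81.6)/√[26.4544·(1/16 + 1/15)] = 2.867
df = n₁ + n₂ − 2 = 29
Two-sided p-value ≈ 0.0076
Since p ≈ 0.0076 < α = 0.05, reject H0; the data support H1.

2.867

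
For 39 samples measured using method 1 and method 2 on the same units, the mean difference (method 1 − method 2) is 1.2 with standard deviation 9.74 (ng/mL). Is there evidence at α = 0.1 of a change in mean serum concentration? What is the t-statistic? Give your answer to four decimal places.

H0: μ_d = 0; H1: μ_d ≠ 0 (paired t-test on the differences, two-sided).
t = d̄/(s_d/√n) = 1.2/(9.74/√39) = 0.7694
df = n − 1 = 38
Two-sided p-value ≈ 0.446
Since p ≈ 0.446 > α = 0.1, fail to reject H0; the data do not provide sufficient evidence against H0.

0.7694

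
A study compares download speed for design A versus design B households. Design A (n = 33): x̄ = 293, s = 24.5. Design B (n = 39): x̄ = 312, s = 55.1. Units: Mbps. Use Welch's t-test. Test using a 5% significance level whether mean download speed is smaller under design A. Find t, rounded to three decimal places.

-1.939

Let group 1 = design A, group 2 = design B. H0: μ_1 = μ_2; H1: μ_1 < μ_2 (Welch's two-sample t-test, left-tailed).
t = (x̄_1 − x̄_2)/√(s_1²/n_1 + s_2²/n_2) = (293 − 312)/√(24.5²/33 + 55.1²/39) = -1.939
Welch–Satterthwaite df ≈ 54.31
p-value = P(T ≤ -1.939) ≈ 0.029
Since p ≈ 0.029 < α = 0.05, reject H0; the evidence is statistically significant.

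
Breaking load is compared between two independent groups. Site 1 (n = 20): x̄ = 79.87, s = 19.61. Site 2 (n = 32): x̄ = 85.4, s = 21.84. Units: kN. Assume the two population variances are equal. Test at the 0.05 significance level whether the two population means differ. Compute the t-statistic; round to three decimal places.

Let group 1 = site 1, group 2 = site 2. H0: μ_1 = μ_2; H1: μ_1 ≠ μ_2 (two-sample pooled-variance t-test, two-sided).
s_p² = [(20−1)·19.61² + (32−1)·21.84²]/(20+32−2) = 441.861
t = (79.87 − 85.4)/√[441.861·(1/20 + 1/32)] = -0.923
df = n₁ + n₂ − 2 = 50
Two-sided p-value ≈ 0.360
Since p ≈ 0.360 > α = 0.05, fail to reject H0; the data do not provide sufficient evidence against H0.

-0.923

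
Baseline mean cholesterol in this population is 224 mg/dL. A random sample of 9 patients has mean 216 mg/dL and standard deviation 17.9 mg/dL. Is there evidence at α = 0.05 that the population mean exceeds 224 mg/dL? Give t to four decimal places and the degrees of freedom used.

H0: μ = 224; H1: μ > 224 (one-sample t-test, right-tailed).
t = (x̄ − μ₀)/(s/√n) = (216 − 224)/(17.9/√9) = -1.3408
df = n − 1 = 8
p-value = P(T ≥ -1.3408) ≈ 0.892
Since p ≈ 0.892 > α = 0.05, fail to reject H0; the evidence is not statistically significant.

t = -1.3408, df = 8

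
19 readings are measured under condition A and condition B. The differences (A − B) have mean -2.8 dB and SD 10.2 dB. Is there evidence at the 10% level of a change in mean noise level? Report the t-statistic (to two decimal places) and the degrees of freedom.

H0: μ_d = 0; H1: μ_d ≠ 0 (paired t-test on the differences, two-sided).
t = d̄/(s_d/√n) = -2.8/(10.2/√19) = -1.20
df = n − 1 = 18
Two-sided p-value ≈ 0.2470
Since p ≈ 0.2470 > α = 0.1, fail to reject H0; the evidence is not statistically significant.

t = -1.20, df = 18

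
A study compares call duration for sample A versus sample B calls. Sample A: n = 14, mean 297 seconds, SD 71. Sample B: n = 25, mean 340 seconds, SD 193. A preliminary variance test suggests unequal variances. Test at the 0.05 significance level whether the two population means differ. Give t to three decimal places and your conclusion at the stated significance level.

t = -1.000; fail to reject H0

Let group 1 = sample A, group 2 = sample B. H0: μ_1 = μ_2; H1: μ_1 ≠ μ_2 (Welch's two-sample t-test, two-sided).
t = (x̄_1 − x̄_2)/√(s_1²/n_1 + s_2²/n_2) = (297 − 340)/√(71²/14 + 193²/25) = -1.000
Welch–Satterthwaite df ≈ 33.40
Two-sided p-value ≈ 0.325
Since p ≈ 0.325 > α = 0.05, fail to reject H0; the evidence is not statistically significant.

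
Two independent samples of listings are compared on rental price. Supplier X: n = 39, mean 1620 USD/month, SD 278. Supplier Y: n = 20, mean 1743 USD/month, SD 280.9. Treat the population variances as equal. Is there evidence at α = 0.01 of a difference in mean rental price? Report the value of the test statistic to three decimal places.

Let group 1 = supplier X, group 2 = supplier Y. H0: μ_1 = μ_2; H1: μ_1 ≠ μ_2 (two-sample pooled-variance t-test, two-sided).
s_p² = [(39−1)·278² + (20−1)·280.9²]/(39+20−2) = 77824.3
t = (1620 − 1743)/√[77824.3·(1/39 + 1/20)] = -1.603
df = n₁ + n₂ − 2 = 57
Two-sided p-value ≈ 0.1144
Since p ≈ 0.1144 > α = 0.01, fail to reject H0; the data do not provide sufficient evidence against H0.

-1.603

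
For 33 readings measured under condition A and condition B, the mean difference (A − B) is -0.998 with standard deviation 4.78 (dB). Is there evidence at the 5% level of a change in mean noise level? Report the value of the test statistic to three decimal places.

H0: μ_d = 0; H1: μ_d ≠ 0 (paired t-test on the differences, two-sided).
t = d̄/(s_d/√n) = -0.998/(4.78/√33) = -1.199
df = n − 1 = 32
Two-sided p-value ≈ 0.2392
Since p ≈ 0.2392 > α = 0.05, fail to reject H0; the evidence is not statistically significant.

-1.199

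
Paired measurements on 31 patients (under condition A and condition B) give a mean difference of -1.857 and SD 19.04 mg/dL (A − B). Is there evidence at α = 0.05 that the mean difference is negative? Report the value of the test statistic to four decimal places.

-0.5430

H0: μ_d = 0; H1: μ_d < 0 (paired t-test on the differences, left-tailed).
t = d̄/(s_d/√n) = -1.857/(19.04/√31) = -0.5430
df = n − 1 = 30
p-value = P(T ≤ -0.5430) ≈ 0.296
Since p ≈ 0.296 > α = 0.05, fail to reject H0; the data do not provide sufficient evidence against H0.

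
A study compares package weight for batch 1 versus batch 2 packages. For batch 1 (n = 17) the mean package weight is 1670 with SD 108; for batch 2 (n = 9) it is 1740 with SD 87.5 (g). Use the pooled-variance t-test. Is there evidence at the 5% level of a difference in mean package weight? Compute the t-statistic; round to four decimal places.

-1.6709

Let group 1 = batch 1, group 2 = batch 2. H0: μ_1 = μ_2; H1: μ_1 ≠ μ_2 (two-sample pooled-variance t-test, two-sided).
s_p² = [(17−1)·108² + (9−1)·87.5²]/(17+9−2) = 10328.1
t = (1670 − 1740)/√[10328.1·(1/17 + 1/9)] = -1.6709
df = n₁ + n₂ − 2 = 24
Two-sided p-value ≈ 0.1077
Since p ≈ 0.1077 > α = 0.05, fail to reject H0; the data do not provide sufficient evidence against H0.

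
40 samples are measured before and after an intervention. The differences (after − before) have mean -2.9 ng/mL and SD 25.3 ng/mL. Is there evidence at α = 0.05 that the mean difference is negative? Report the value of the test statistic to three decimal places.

-0.725

H0: μ_d = 0; H1: μ_d < 0 (paired t-test on the differences, left-tailed).
t = d̄/(s_d/√n) = -2.9/(25.3/√40) = -0.725
df = n − 1 = 39
p-value = P(T ≤ -0.725) ≈ 0.236
Since p ≈ 0.236 > α = 0.05, fail to reject H0; the evidence is not statistically significant.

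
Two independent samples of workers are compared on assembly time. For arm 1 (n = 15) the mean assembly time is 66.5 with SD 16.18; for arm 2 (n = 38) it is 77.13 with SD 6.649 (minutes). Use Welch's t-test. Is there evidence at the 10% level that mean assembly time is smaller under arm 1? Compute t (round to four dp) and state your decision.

Let group 1 = arm 1, group 2 = arm 2. H0: μ_1 = μ_2; H1: μ_1 < μ_2 (Welch's two-sample t-test, left-tailed).
t = (x̄_1 − x̄_2)/√(s_1²/n_1 + s_2²/n_2) = (66.5 − 77.13)/√(16.18²/15 + 6.649²/38) = -2.4637
Welch–Satterthwaite df ≈ 15.90
p-value = P(T ≤ -2.4637) ≈ 0.013
Since p ≈ 0.013 < α = 0.1, reject H0; the evidence is statistically significant.

t = -2.4637; reject H0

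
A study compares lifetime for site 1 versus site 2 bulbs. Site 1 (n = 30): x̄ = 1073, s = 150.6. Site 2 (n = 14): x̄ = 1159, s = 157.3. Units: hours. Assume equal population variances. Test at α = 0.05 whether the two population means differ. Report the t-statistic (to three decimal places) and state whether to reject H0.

t = -1.740; fail to reject H0

Let group 1 = site 1, group 2 = site 2. H0: μ_1 = μ_2; H1: μ_1 ≠ μ_2 (two-sample pooled-variance t-test, two-sided).
s_p² = [(30−1)·150.6² + (14−1)·157.3²]/(30+14−2) = 23318.9
t = (1073 − 1159)/√[23318.9·(1/30 + 1/14)] = -1.740
df = n₁ + n₂ − 2 = 42
Two-sided p-value ≈ 0.0892
Since p ≈ 0.0892 > α = 0.05, fail to reject H0; the data do not provide sufficient evidence against H0.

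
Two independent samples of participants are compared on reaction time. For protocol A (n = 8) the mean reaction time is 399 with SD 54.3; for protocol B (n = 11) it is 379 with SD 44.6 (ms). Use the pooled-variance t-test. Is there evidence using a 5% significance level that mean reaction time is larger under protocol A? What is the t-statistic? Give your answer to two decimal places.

0.88

Let group 1 = protocol A, group 2 = protocol B. H0: μ_1 = μ_2; H1: μ_1 > μ_2 (two-sample pooled-variance t-test, right-tailed).
s_p² = [(8−1)·54.3² + (11−1)·44.6²]/(8+11−2) = 2384.18
t = (399 − 379)/√[2384.18·(1/8 + 1/11)] = 0.88
df = n₁ + n₂ − 2 = 17
p-value = P(T ≥ 0.88) ≈ 0.1952
Since p ≈ 0.1952 > α = 0.05, fail to reject H0; the data do not provide sufficient evidence against H0.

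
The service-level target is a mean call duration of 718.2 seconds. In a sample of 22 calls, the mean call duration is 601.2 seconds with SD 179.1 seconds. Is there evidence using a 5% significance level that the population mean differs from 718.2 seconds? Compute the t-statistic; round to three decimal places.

-3.064

H0: μ = 718.2; H1: μ ≠ 718.2 (one-sample t-test, two-sided).
t = (x̄ − μ₀)/(s/√n) = (601.2 − 718.2)/(179.1/√22) = -3.064
df = n − 1 = 21
Two-sided p-value ≈ 0.006
Since p ≈ 0.006 < α = 0.05, reject H0; the evidence is statistically significant.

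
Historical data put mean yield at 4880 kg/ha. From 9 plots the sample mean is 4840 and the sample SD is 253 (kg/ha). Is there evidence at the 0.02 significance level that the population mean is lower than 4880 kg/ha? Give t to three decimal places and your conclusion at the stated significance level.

H0: μ = 4880; H1: μ < 4880 (one-sample t-test, left-tailed).
t = (x̄ − μ₀)/(s/√n) = (4840 − 4880)/(253/√9) = -0.474
df = n − 1 = 8
p-value = P(T ≤ -0.474) ≈ 0.3240
Since p ≈ 0.3240 > α = 0.02, fail to reject H0; the data do not provide sufficient evidence against H0.

t = -0.474; fail to reject H0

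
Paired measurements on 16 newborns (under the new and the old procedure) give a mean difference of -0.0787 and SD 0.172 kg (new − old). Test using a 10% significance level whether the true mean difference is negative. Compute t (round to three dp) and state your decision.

H0: μ_d = 0; H1: μ_d < 0 (paired t-test on the differences, left-tailed).
t = d̄/(s_d/√n) = -0.0787/(0.172/√16) = -1.830
df = n − 1 = 15
p-value = P(T ≤ -1.830) ≈ 0.0436
Since p ≈ 0.0436 < α = 0.1, reject H0; the evidence is statistically significant.

t = -1.830; reject H0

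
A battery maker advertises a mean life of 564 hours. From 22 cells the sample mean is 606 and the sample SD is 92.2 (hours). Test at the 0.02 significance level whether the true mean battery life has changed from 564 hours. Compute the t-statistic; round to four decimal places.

2.1366

H0: μ = 564; H1: μ ≠ 564 (one-sample t-test, two-sided).
t = (x̄ − μ₀)/(s/√n) = (606 − 564)/(92.2/√22) = 2.1366
df = n − 1 = 21
Two-sided p-value ≈ 0.0446
Since p ≈ 0.0446 > α = 0.02, fail to reject H0; the data do not provide sufficient evidence against H0.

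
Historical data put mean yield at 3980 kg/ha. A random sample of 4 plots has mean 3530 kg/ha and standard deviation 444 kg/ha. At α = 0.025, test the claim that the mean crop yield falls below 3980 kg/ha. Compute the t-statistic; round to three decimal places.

H0: μ = 3980; H1: μ < 3980 (one-sample t-test, left-tailed).
t = (x̄ − μ₀)/(s/√n) = (3530 − 3980)/(444/√4) = -2.027
df = n − 1 = 3
p-value = P(T ≤ -2.027) ≈ 0.0679
Since p ≈ 0.0679 > α = 0.025, fail to reject H0; the data do not provide sufficient evidence against H0.

-2.027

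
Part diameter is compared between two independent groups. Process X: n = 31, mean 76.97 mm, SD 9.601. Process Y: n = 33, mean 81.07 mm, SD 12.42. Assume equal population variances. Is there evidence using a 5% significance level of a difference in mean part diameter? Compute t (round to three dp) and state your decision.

t = -1.471; fail to reject H0

Let group 1 = process X, group 2 = process Y. H0: μ_1 = μ_2; H1: μ_1 ≠ μ_2 (two-sample pooled-variance t-test, two-sided).
s_p² = [(31−1)·9.601² + (33−1)·12.42²]/(31+33−2) = 124.219
t = (76.97 − 81.07)/√[124.219·(1/31 + 1/33)] = -1.471
df = n₁ + n₂ − 2 = 62
Two-sided p-value ≈ 0.146
Since p ≈ 0.146 > α = 0.05, fail to reject H0; the data do not provide sufficient evidence against H0.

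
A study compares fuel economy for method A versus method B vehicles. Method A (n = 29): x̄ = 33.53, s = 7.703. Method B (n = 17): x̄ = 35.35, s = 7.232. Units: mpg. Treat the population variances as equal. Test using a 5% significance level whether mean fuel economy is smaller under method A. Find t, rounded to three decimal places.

Let group 1 = method A, group 2 = method B. H0: μ_1 = μ_2; H1: μ_1 < μ_2 (two-sample pooled-variance t-test, left-tailed).
s_p² = [(29−1)·7.703² + (17−1)·7.232²]/(29+17−2) = 56.7783
t = (33.53 − 35.35)/√[56.7783·(1/29 + 1/17)] = -0.791
df = n₁ + n₂ − 2 = 44
p-value = P(T ≤ -0.791) ≈ 0.2167
Since p ≈ 0.2167 > α = 0.05, fail to reject H0; the evidence is not statistically significant.

-0.791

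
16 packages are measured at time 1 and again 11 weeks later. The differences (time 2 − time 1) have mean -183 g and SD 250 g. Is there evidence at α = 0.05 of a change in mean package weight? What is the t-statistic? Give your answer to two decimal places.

H0: μ_d = 0; H1: μ_d ≠ 0 (paired t-test on the differences, two-sided).
t = d̄/(s_d/√n) = -183/(250/√16) = -2.93
df = n − 1 = 15
Two-sided p-value ≈ 0.010
Since p ≈ 0.010 < α = 0.05, reject H0; the data support H1.

-2.93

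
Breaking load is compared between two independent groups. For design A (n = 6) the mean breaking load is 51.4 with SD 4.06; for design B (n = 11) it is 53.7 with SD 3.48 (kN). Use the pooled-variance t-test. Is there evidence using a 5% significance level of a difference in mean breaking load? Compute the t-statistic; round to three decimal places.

Let group 1 = design A, group 2 = design B. H0: μ_1 = μ_2; H1: μ_1 ≠ μ_2 (two-sample pooled-variance t-test, two-sided).
s_p² = [(6−1)·4.06² + (11−1)·3.48²]/(6+11−2) = 13.5681
t = (51.4 − 53.7)/√[13.5681·(1/6 + 1/11)] = -1.230
df = n₁ + n₂ − 2 = 15
Two-sided p-value ≈ 0.2375
Since p ≈ 0.2375 > α = 0.05, fail to reject H0; the evidence is not statistically significant.

-1.230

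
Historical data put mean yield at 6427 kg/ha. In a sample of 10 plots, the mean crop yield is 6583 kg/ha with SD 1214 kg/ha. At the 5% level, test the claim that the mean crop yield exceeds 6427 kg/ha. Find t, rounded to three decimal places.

0.406

H0: μ = 6427; H1: μ > 6427 (one-sample t-test, right-tailed).
t = (x̄ − μ₀)/(s/√n) = (6583 − 6427)/(1214/√10) = 0.406
df = n − 1 = 9
p-value = P(T ≥ 0.406) ≈ 0.3470
Since p ≈ 0.3470 > α = 0.05, fail to reject H0; the evidence is not statistically significant.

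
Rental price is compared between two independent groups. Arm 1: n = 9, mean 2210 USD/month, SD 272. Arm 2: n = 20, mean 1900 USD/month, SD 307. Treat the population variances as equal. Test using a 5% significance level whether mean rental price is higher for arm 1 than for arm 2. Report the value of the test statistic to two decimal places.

Let group 1 = arm 1, group 2 = arm 2. H0: μ_1 = μ_2; H1: μ_1 > μ_2 (two-sample pooled-variance t-test, right-tailed).
s_p² = [(9−1)·272² + (20−1)·307²]/(9+20−2) = 88244.6
t = (2210 − 1900)/√[88244.6·(1/9 + 1/20)] = 2.60
df = n₁ + n₂ − 2 = 27
p-value = P(T ≥ 2.60) ≈ 0.0075
Since p ≈ 0.0075 < α = 0.05, reject H0; the data support H1.

2.60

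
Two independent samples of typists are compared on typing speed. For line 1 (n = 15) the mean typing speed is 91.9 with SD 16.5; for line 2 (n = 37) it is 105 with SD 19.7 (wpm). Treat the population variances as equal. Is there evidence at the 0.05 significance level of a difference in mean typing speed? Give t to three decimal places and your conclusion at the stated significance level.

Let group 1 = line 1, group 2 = line 2. H0: μ_1 = μ_2; H1: μ_1 ≠ μ_2 (two-sample pooled-variance t-test, two-sided).
s_p² = [(15−1)·16.5² + (37−1)·19.7²]/(15+37−2) = 355.655
t = (91.9 − 105)/√[355.655·(1/15 + 1/37)] = -2.269
df = n₁ + n₂ − 2 = 50
Two-sided p-value ≈ 0.028
Since p ≈ 0.028 < α = 0.05, reject H0; the evidence is statistically significant.

t = -2.269; reject H0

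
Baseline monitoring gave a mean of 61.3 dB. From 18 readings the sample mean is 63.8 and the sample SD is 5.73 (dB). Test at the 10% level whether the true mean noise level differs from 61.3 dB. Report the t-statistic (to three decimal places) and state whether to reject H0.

t = 1.851; reject H0

H0: μ = 61.3; H1: μ ≠ 61.3 (one-sample t-test, two-sided).
t = (x̄ − μ₀)/(s/√n) = (63.8 − 61.3)/(5.73/√18) = 1.851
df = n − 1 = 17
Two-sided p-value ≈ 0.0816
Since p ≈ 0.0816 < α = 0.1, reject H0; the evidence is statistically significant.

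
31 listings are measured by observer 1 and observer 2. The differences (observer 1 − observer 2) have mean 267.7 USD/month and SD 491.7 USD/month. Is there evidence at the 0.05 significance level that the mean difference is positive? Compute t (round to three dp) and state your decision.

t = 3.031; reject H0

H0: μ_d = 0; H1: μ_d > 0 (paired t-test on the differences, right-tailed).
t = d̄/(s_d/√n) = 267.7/(491.7/√31) = 3.031
df = n − 1 = 30
p-value = P(T ≥ 3.031) ≈ 0.002
Since p ≈ 0.002 < α = 0.05, reject H0; the evidence is statistically significant.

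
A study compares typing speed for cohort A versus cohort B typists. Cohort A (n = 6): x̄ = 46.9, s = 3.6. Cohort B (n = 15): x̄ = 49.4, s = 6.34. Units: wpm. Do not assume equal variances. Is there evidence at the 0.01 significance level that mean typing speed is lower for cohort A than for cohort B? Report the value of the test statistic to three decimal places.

-1.136

Let group 1 = cohort A, group 2 = cohort B. H0: μ_1 = μ_2; H1: μ_1 < μ_2 (Welch's two-sample t-test, left-tailed).
t = (x̄_1 − x̄_2)/√(s_1²/n_1 + s_2²/n_2) = (46.9 − 49.4)/√(3.6²/6 + 6.34²/15) = -1.136
Welch–Satterthwaite df ≈ 16.20
p-value = P(T ≤ -1.136) ≈ 0.136
Since p ≈ 0.136 > α = 0.01, fail to reject H0; the evidence is not statistically significant.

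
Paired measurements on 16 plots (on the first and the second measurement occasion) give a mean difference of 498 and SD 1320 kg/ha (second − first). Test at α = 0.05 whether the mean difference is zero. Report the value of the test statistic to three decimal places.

1.509

H0: μ_d = 0; H1: μ_d ≠ 0 (paired t-test on the differences, two-sided).
t = d̄/(s_d/√n) = 498/(1320/√16) = 1.509
df = n − 1 = 15
Two-sided p-value ≈ 0.1520
Since p ≈ 0.1520 > α = 0.05, fail to reject H0; the evidence is not statistically significant.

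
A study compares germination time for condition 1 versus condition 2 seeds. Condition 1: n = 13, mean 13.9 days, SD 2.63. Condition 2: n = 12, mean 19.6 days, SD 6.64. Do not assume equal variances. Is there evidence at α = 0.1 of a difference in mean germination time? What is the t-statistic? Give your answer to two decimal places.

Let group 1 = condition 1, group 2 = condition 2. H0: μ_1 = μ_2; H1: μ_1 ≠ μ_2 (Welch's two-sample t-test, two-sided).
t = (x̄_1 − x̄_2)/√(s_1²/n_1 + s_2²/n_2) = (13.9 − 19.6)/√(2.63²/13 + 6.64²/12) = -2.78
Welch–Satterthwaite df ≈ 14.14
Two-sided p-value ≈ 0.015
Since p ≈ 0.015 < α = 0.1, reject H0; the data support H1.

-2.78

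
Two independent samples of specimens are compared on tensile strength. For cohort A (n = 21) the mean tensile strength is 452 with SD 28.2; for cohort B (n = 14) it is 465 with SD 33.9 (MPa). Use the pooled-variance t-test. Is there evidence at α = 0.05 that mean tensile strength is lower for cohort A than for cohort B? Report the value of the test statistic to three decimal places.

-1.232

Let group 1 = cohort A, group 2 = cohort B. H0: μ_1 = μ_2; H1: μ_1 < μ_2 (two-sample pooled-variance t-test, left-tailed).
s_p² = [(21−1)·28.2² + (14−1)·33.9²]/(21+14−2) = 934.683
t = (452 − 465)/√[934.683·(1/21 + 1/14)] = -1.232
df = n₁ + n₂ − 2 = 33
p-value = P(T ≤ -1.232) ≈ 0.113
Since p ≈ 0.113 > α = 0.05, fail to reject H0; the evidence is not statistically significant.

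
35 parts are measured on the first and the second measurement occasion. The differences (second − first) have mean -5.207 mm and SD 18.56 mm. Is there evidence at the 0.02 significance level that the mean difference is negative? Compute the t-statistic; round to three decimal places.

-1.660

H0: μ_d = 0; H1: μ_d < 0 (paired t-test on the differences, left-tailed).
t = d̄/(s_d/√n) = -5.207/(18.56/√35) = -1.660
df = n − 1 = 34
p-value = P(T ≤ -1.660) ≈ 0.053
Since p ≈ 0.053 > α = 0.02, fail to reject H0; the evidence is not statistically significant.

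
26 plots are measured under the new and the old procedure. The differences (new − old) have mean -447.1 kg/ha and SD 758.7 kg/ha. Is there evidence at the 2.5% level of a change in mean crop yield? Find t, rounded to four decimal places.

H0: μ_d = 0; H1: μ_d ≠ 0 (paired t-test on the differences, two-sided).
t = d̄/(s_d/√n) = -447.1/(758.7/√26) = -3.0048
df = n − 1 = 25
Two-sided p-value ≈ 0.0060
Since p ≈ 0.0060 < α = 0.025, reject H0; the evidence is statistically significant.

-3.0048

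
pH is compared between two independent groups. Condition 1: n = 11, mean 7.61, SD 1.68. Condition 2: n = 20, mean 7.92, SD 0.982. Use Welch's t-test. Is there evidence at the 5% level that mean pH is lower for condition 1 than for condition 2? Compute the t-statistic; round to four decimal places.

Let group 1 = condition 1, group 2 = condition 2. H0: μ_1 = μ_2; H1: μ_1 < μ_2 (Welch's two-sample t-test, left-tailed).
t = (x̄_1 − x̄_2)/√(s_1²/n_1 + s_2²/n_2) = (7.61 − 7.92)/√(1.68²/11 + 0.982²/20) = -0.5615
Welch–Satterthwaite df ≈ 13.85
p-value = P(T ≤ -0.5615) ≈ 0.2917
Since p ≈ 0.2917 > α = 0.05, fail to reject H0; the evidence is not statistically significant.

-0.5615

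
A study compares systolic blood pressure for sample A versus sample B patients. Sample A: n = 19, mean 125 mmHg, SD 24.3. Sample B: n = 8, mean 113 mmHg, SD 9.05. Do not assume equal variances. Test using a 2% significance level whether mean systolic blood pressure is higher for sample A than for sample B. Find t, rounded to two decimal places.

Let group 1 = sample A, group 2 = sample B. H0: μ_1 = μ_2; H1: μ_1 > μ_2 (Welch's two-sample t-test, right-tailed).
t = (x̄_1 − x̄_2)/√(s_1²/n_1 + s_2²/n_2) = (125 − 113)/√(24.3²/19 + 9.05²/8) = 1.87
Welch–Satterthwaite df ≈ 24.87
p-value = P(T ≥ 1.87) ≈ 0.0369
Since p ≈ 0.0369 > α = 0.02, fail to reject H0; the evidence is not statistically significant.

1.87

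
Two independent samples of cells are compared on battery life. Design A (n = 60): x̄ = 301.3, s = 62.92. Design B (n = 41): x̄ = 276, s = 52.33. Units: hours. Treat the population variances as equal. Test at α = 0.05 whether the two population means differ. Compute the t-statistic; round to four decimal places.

2.1209

Let group 1 = design A, group 2 = design B. H0: μ_1 = μ_2; H1: μ_1 ≠ μ_2 (two-sample pooled-variance t-test, two-sided).
s_p² = [(60−1)·62.92² + (41−1)·52.33²]/(60+41−2) = 3465.8
t = (301.3 − 276)/√[3465.8·(1/60 + 1/41)] = 2.1209
df = n₁ + n₂ − 2 = 99
Two-sided p-value ≈ 0.036
Since p ≈ 0.036 < α = 0.05, reject H0; the data support H1.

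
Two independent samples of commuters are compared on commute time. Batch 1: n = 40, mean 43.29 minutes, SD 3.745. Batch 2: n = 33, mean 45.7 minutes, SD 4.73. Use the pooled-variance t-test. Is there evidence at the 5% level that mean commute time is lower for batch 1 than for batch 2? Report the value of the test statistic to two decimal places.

-2.43

Let group 1 = batch 1, group 2 = batch 2. H0: μ_1 = μ_2; H1: μ_1 < μ_2 (two-sample pooled-variance t-test, left-tailed).
s_p² = [(40−1)·3.745² + (33−1)·4.73²]/(40+33−2) = 17.7874
t = (43.29 − 45.7)/√[17.7874·(1/40 + 1/33)] = -2.43
df = n₁ + n₂ − 2 = 71
p-value = P(T ≤ -2.43) ≈ 0.009
Since p ≈ 0.009 < α = 0.05, reject H0; the evidence is statistically significant.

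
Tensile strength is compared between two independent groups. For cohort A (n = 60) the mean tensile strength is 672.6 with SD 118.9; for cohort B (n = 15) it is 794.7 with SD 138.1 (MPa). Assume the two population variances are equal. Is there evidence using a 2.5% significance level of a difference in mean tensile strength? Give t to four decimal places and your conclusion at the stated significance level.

Let group 1 = cohort A, group 2 = cohort B. H0: μ_1 = μ_2; H1: μ_1 ≠ μ_2 (two-sample pooled-variance t-test, two-sided).
s_p² = [(60−1)·118.9² + (15−1)·138.1²]/(60+15−2) = 15083.5
t = (672.6 − 794.7)/√[15083.5·(1/60 + 1/15)] = -3.4439
df = n₁ + n₂ − 2 = 73
Two-sided p-value ≈ 0.001
Since p ≈ 0.001 < α = 0.025, reject H0; the evidence is statistically significant.

t = -3.4439; reject H0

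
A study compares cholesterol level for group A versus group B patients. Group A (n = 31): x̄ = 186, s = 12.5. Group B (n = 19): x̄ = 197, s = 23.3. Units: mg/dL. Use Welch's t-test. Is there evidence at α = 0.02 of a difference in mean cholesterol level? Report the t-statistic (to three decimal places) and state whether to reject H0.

t = -1.897; fail to reject H0

Let group 1 = group A, group 2 = group B. H0: μ_1 = μ_2; H1: μ_1 ≠ μ_2 (Welch's two-sample t-test, two-sided).
t = (x̄_1 − x̄_2)/√(s_1²/n_1 + s_2²/n_2) = (186 − 197)/√(12.5²/31 + 23.3²/19) = -1.897
Welch–Satterthwaite df ≈ 24.45
Two-sided p-value ≈ 0.070
Since p ≈ 0.070 > α = 0.02, fail to reject H0; the data do not provide sufficient evidence against H0.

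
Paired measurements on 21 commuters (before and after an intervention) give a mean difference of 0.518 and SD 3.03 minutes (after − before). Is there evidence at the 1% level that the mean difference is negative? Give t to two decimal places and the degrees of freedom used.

H0: μ_d = 0; H1: μ_d < 0 (paired t-test on the differences, left-tailed).
t = d̄/(s_d/√n) = 0.518/(3.03/√21) = 0.78
df = n − 1 = 20
p-value = P(T ≤ 0.78) ≈ 0.7787
Since p ≈ 0.7787 > α = 0.01, fail to reject H0; the evidence is not statistically significant.

t = 0.78, df = 20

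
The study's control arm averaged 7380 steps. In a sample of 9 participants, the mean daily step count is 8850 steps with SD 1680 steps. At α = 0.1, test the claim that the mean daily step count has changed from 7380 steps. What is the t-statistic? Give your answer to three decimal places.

2.625

H0: μ = 7380; H1: μ ≠ 7380 (one-sample t-test, two-sided).
t = (x̄ − μ₀)/(s/√n) = (8850 − 7380)/(1680/√9) = 2.625
df = n − 1 = 8
Two-sided p-value ≈ 0.0304
Since p ≈ 0.0304 < α = 0.1, reject H0; the data support H1.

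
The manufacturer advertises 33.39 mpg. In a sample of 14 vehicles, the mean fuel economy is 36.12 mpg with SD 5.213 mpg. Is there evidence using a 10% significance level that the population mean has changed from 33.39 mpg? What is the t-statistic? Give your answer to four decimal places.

H0: μ = 33.39; H1: μ ≠ 33.39 (one-sample t-test, two-sided).
t = (x̄ − μ₀)/(s/√n) = (36.12 − 33.39)/(5.213/√14) = 1.9595
df = n − 1 = 13
Two-sided p-value ≈ 0.0719
Since p ≈ 0.0719 < α = 0.1, reject H0; the evidence is statistically significant.

1.9595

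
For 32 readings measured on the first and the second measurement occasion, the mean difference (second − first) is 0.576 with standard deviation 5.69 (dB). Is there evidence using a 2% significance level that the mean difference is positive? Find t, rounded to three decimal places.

0.573

H0: μ_d = 0; H1: μ_d > 0 (paired t-test on the differences, right-tailed).
t = d̄/(s_d/√n) = 0.576/(5.69/√32) = 0.573
df = n − 1 = 31
p-value = P(T ≥ 0.573) ≈ 0.286
Since p ≈ 0.286 > α = 0.02, fail to reject H0; the evidence is not statistically significant.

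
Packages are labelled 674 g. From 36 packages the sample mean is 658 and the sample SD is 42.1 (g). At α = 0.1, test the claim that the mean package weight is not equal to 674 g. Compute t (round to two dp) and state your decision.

H0: μ = 674; H1: μ ≠ 674 (one-sample t-test, two-sided).
t = (x̄ − μ₀)/(s/√n) = (658 − 674)/(42.1/√36) = -2.28
df = n − 1 = 35
Two-sided p-value ≈ 0.0288
Since p ≈ 0.0288 < α = 0.1, reject H0; the evidence is statistically significant.

t = -2.28; reject H0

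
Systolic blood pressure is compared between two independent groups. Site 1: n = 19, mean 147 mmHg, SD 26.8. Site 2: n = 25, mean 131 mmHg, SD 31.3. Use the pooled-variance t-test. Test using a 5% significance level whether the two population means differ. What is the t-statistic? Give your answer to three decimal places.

1.785

Let group 1 = site 1, group 2 = site 2. H0: μ_1 = μ_2; H1: μ_1 ≠ μ_2 (two-sample pooled-variance t-test, two-sided).
s_p² = [(19−1)·26.8² + (25−1)·31.3²]/(19+25−2) = 867.64
t = (147 − 131)/√[867.64·(1/19 + 1/25)] = 1.785
df = n₁ + n₂ − 2 = 42
Two-sided p-value ≈ 0.0815
Since p ≈ 0.0815 > α = 0.05, fail to reject H0; the evidence is not statistically significant.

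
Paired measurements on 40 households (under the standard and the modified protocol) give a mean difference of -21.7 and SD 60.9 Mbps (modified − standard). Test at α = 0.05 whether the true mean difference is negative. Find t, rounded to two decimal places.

H0: μ_d = 0; H1: μ_d < 0 (paired t-test on the differences, left-tailed).
t = d̄/(s_d/√n) = -21.7/(60.9/√40) = -2.25
df = n − 1 = 39
p-value = P(T ≤ -2.25) ≈ 0.0150
Since p ≈ 0.0150 < α = 0.05, reject H0; the evidence is statistically significant.

-2.25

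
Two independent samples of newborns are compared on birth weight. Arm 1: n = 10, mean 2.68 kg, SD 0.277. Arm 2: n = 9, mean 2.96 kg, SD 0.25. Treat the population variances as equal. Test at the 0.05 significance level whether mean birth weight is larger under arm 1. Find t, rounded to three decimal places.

-2.303

Let group 1 = arm 1, group 2 = arm 2. H0: μ_1 = μ_2; H1: μ_1 > μ_2 (two-sample pooled-variance t-test, right-tailed).
s_p² = [(10−1)·0.277² + (9−1)·0.25²]/(10+9−2) = 0.070033
t = (2.68 − 2.96)/√[0.070033·(1/10 + 1/9)] = -2.303
df = n₁ + n₂ − 2 = 17
p-value = P(T ≥ -2.303) ≈ 0.983
Since p ≈ 0.983 > α = 0.05, fail to reject H0; the evidence is not statistically significant.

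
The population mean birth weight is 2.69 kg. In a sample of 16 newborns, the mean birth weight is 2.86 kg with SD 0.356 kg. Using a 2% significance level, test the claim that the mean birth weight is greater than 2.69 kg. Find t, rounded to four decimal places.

H0: μ = 2.69; H1: μ > 2.69 (one-sample t-test, right-tailed).
t = (x̄ − μ₀)/(s/√n) = (2.86 − 2.69)/(0.356/√16) = 1.9101
df = n − 1 = 15
p-value = P(T ≥ 1.9101) ≈ 0.038
Since p ≈ 0.038 > α = 0.02, fail to reject H0; the evidence is not statistically significant.

1.9101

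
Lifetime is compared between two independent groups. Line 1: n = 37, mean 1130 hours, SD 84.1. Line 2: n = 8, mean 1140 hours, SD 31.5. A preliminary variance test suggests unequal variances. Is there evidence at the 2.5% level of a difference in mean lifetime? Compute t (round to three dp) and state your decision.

Let group 1 = line 1, group 2 = line 2. H0: μ_1 = μ_2; H1: μ_1 ≠ μ_2 (Welch's two-sample t-test, two-sided).
t = (x̄_1 − x̄_2)/√(s_1²/n_1 + s_2²/n_2) = (1130 − 1140)/√(84.1²/37 + 31.5²/8) = -0.563
Welch–Satterthwaite df ≈ 30.92
Two-sided p-value ≈ 0.577
Since p ≈ 0.577 > α = 0.025, fail to reject H0; the evidence is not statistically significant.

t = -0.563; fail to reject H0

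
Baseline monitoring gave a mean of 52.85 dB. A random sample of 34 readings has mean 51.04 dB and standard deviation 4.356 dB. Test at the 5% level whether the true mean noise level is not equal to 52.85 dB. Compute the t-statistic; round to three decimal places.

-2.423

H0: μ = 52.85; H1: μ ≠ 52.85 (one-sample t-test, two-sided).
t = (x̄ − μ₀)/(s/√n) = (51.04 − 52.85)/(4.356/√34) = -2.423
df = n − 1 = 33
Two-sided p-value ≈ 0.021
Since p ≈ 0.021 < α = 0.05, reject H0; the data support H1.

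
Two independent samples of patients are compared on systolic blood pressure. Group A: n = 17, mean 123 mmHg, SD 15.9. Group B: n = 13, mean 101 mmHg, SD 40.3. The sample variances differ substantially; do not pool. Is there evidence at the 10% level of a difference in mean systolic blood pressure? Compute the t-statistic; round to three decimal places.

Let group 1 = group A, group 2 = group B. H0: μ_1 = μ_2; H1: μ_1 ≠ μ_2 (Welch's two-sample t-test, two-sided).
t = (x̄_1 − x̄_2)/√(s_1²/n_1 + s_2²/n_2) = (123 − 101)/√(15.9²/17 + 40.3²/13) = 1.861
Welch–Satterthwaite df ≈ 14.87
Two-sided p-value ≈ 0.0827
Since p ≈ 0.0827 < α = 0.1, reject H0; the data support H1.

1.861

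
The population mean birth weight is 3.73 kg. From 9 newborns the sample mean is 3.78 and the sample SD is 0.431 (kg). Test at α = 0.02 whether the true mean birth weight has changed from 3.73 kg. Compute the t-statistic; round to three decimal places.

0.348

H0: μ = 3.73; H1: μ ≠ 3.73 (one-sample t-test, two-sided).
t = (x̄ − μ₀)/(s/√n) = (3.78 − 3.73)/(0.431/√9) = 0.348
df = n − 1 = 8
Two-sided p-value ≈ 0.7368
Since p ≈ 0.7368 > α = 0.02, fail to reject H0; the data do not provide sufficient evidence against H0.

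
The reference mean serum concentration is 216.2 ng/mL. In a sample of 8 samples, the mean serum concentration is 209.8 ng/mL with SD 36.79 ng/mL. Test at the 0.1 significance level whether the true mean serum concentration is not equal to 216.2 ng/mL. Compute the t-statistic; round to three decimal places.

H0: μ = 216.2; H1: μ ≠ 216.2 (one-sample t-test, two-sided).
t = (x̄ − μ₀)/(s/√n) = (209.8 − 216.2)/(36.79/√8) = -0.492
df = n − 1 = 7
Two-sided p-value ≈ 0.6377
Since p ≈ 0.6377 > α = 0.1, fail to reject H0; the data do not provide sufficient evidence against H0.

-0.492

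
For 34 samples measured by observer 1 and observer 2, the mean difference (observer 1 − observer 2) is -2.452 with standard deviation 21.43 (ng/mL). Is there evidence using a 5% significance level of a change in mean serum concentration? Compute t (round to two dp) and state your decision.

H0: μ_d = 0; H1: μ_d ≠ 0 (paired t-test on the differences, two-sided).
t = d̄/(s_d/√n) = -2.452/(21.43/√34) = -0.67
df = n − 1 = 33
Two-sided p-value ≈ 0.5093
Since p ≈ 0.5093 > α = 0.05, fail to reject H0; the evidence is not statistically significant.

t = -0.67; fail to reject H0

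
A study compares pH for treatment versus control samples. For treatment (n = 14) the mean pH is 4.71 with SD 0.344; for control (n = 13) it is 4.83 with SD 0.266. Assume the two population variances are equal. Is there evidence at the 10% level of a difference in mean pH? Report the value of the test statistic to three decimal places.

Let group 1 = treatment, group 2 = control. H0: μ_1 = μ_2; H1: μ_1 ≠ μ_2 (two-sample pooled-variance t-test, two-sided).
s_p² = [(14−1)·0.344² + (13−1)·0.266²]/(14+13−2) = 0.0954976
t = (4.71 − 4.83)/√[0.0954976·(1/14 + 1/13)] = -1.008
df = n₁ + n₂ − 2 = 25
Two-sided p-value ≈ 0.3230
Since p ≈ 0.3230 > α = 0.1, fail to reject H0; the data do not provide sufficient evidence against H0.

-1.008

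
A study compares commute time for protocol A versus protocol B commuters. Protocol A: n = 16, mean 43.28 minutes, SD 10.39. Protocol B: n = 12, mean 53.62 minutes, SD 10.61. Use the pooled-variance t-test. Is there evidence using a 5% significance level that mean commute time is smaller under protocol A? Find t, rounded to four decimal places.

Let group 1 = protocol A, group 2 = protocol B. H0: μ_1 = μ_2; H1: μ_1 < μ_2 (two-sample pooled-variance t-test, left-tailed).
s_p² = [(16−1)·10.39² + (12−1)·10.61²]/(16+12−2) = 109.907
t = (43.28 − 53.62)/√[109.907·(1/16 + 1/12)] = -2.5827
df = n₁ + n₂ − 2 = 26
p-value = P(T ≤ -2.5827) ≈ 0.008
Since p ≈ 0.008 < α = 0.05, reject H0; the data support H1.

-2.5827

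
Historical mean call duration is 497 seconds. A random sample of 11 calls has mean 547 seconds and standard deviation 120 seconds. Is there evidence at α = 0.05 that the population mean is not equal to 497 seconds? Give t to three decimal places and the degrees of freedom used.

H0: μ = 497; H1: μ ≠ 497 (one-sample t-test, two-sided).
t = (x̄ − μ₀)/(s/√n) = (547 − 497)/(120/√11) = 1.382
df = n − 1 = 10
Two-sided p-value ≈ 0.1971
Since p ≈ 0.1971 > α = 0.05, fail to reject H0; the evidence is not statistically significant.

t = 1.382, df = 10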